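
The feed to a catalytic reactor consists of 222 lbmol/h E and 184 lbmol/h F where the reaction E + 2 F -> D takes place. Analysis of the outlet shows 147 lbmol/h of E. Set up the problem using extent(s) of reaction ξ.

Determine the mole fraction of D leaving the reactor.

0.293

For E: n = n₀ − 1ξ → 147 = 222 − 1ξ, giving ξ = 75 lbmol/h.
Outlet amounts (n = n₀ + ν ξ):
  E: 222 − 1(75) = 147
  F: 184 − 2(75) = 34
  D: 0 + 1(75) = 75
Total out = 256 lbmol/h; y_D = 75 / 256 = 0.293.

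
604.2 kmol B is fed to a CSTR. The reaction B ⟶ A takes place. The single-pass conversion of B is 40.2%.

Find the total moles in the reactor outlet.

604 kmol

B reacted = 0.402 × 604.2 = 242.9 kmol; ν_B = −1, so ξ = 242.9/1 = 242.9 kmol.
Outlet amounts (n = n₀ + ν ξ):
  B: 604.2 − 1(242.9) = 361.3
  A: 0 + 1(242.9) = 242.9
Total out = 361.3 + 242.9 = 604.2 kmol.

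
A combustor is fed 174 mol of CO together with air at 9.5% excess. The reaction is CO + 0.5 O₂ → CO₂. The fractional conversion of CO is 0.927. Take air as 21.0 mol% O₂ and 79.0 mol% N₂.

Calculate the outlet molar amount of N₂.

Stoichiometric O₂ = 0.5 × 174 = 87 mol; O₂ fed = 87 × 1.095 = 95.27 mol.
N₂ fed = 95.27 × 79/21 = 358.4 mol.
Fuel reacted = 0.927 × 174 → ξ = 161.3 mol.
Outlet (n = n₀ + ν ξ):
  CO: 174 − 1(161.3) = 12.7
  O₂: 95.27 − 0.5(161.3) = 14.62
  N₂: 358.4 (inert)
  CO₂: 0 + 1(161.3) = 161.3

358 mol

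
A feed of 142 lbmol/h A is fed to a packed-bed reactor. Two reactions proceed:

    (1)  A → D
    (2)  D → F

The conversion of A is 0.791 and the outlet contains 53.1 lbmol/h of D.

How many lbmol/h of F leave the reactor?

Conversion of A: A consumed = 1ξ₁ = 0.791 × 142 → ξ₁ = 112.3 lbmol/h.
D balance: n_D = 0 + 1ξ₁ − 1ξ₂ = 53.1 → ξ₂ = (1·112.3 − 53.1)/1 = 59.22 lbmol/h.
Outlet amounts (n = n₀ + Σ ν·ξ):
  A: 142 − 1(112.3) = 29.68
  D: 0 + 1(112.3) − 1(59.22) = 53.1
  F: 0 + 1(59.22) = 59.22

59.2 lbmol/h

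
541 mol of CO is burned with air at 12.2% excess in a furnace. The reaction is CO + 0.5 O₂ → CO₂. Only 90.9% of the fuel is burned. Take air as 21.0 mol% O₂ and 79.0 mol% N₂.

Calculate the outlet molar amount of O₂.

57.6 mol

Stoichiometric O₂ = 0.5 × 541 = 270.5 mol; O₂ fed = 270.5 × 1.122 = 303.5 mol.
N₂ fed = 303.5 × 79/21 = 1142 mol.
Fuel reacted = 0.909 × 541 → ξ = 491.8 mol.
Outlet (n = n₀ + ν ξ):
  CO: 541 − 1(491.8) = 49.23
  O₂: 303.5 − 0.5(491.8) = 57.62
  N₂: 1142 (inert)
  CO₂: 0 + 1(491.8) = 491.8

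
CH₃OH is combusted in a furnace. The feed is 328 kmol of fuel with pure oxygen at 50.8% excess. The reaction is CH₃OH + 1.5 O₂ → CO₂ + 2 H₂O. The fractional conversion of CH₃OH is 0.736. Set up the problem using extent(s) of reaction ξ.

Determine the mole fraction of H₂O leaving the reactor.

0.406

Stoichiometric O₂ = 1.5 × 328 = 492 kmol; O₂ fed = 492 × 1.508 = 741.9 kmol.
Fuel reacted = 0.736 × 328 → ξ = 241.4 kmol.
Outlet (n = n₀ + ν ξ):
  CH₃OH: 328 − 1(241.4) = 86.59
  O₂: 741.9 − 1.5(241.4) = 379.8
  CO₂: 0 + 1(241.4) = 241.4
  H₂O: 0 + 2(241.4) = 482.8
Total out = 1191 kmol; y_H₂O = 482.8 / 1191 = 0.4055.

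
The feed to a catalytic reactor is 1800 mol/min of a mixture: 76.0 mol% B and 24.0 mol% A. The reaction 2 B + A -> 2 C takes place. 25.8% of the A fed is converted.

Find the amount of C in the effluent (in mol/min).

A reacted = 0.258 × 432 = 111.5 mol/min; ν_A = −1, so ξ = 111.5/1 = 111.5 mol/min.
Outlet amounts (n = n₀ + ν ξ):
  B: 1368 − 2(111.5) = 1145
  A: 432 − 1(111.5) = 320.5
  C: 0 + 2(111.5) = 222.9

223 mol/min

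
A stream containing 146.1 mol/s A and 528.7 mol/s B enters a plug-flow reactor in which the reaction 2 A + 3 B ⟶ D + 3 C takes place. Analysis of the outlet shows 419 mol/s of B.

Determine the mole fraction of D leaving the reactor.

0.0573

For B: n = n₀ − 3ξ → 419 = 528.7 − 3ξ, giving ξ = 36.57 mol/s.
Outlet amounts (n = n₀ + ν ξ):
  A: 146.1 − 2(36.57) = 72.97
  B: 528.7 − 3(36.57) = 419
  D: 0 + 1(36.57) = 36.57
  C: 0 + 3(36.57) = 109.7
Total out = 638.2 mol/s; y_D = 36.57 / 638.2 = 0.05729.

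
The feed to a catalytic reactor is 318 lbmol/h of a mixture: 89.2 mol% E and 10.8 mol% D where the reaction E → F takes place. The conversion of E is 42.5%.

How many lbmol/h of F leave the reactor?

E reacted = 0.425 × 283.7 = 120.6 lbmol/h; ν_E = −1, so ξ = 120.6/1 = 120.6 lbmol/h.
Outlet amounts (n = n₀ + ν ξ):
  E: 283.7 − 1(120.6) = 163.1
  F: 0 + 1(120.6) = 120.6
  D: 34.34 (inert)

121 lbmol/h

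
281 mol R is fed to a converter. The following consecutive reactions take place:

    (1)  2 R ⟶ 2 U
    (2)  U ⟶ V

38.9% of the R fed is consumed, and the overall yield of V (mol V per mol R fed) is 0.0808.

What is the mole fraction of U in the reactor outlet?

0.308

Conversion of R: R consumed = 2ξ₁ = 0.389 × 281 → ξ₁ = 54.65 mol.
Yield of V: 1ξ₂ / 281 = 0.0808 → ξ₂ = 22.7 mol.
Outlet amounts (n = n₀ + Σ ν·ξ):
  R: 281 − 2(54.65) = 171.7
  U: 0 + 2(54.65) − 1(22.7) = 86.6
  V: 0 + 1(22.7) = 22.7
Total out = 281 mol; y_U = 86.6 / 281 = 0.3082.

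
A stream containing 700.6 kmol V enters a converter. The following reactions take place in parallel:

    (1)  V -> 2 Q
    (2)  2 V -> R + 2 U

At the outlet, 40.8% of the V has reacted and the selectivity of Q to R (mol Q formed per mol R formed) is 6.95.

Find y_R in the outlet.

Conversion of V: V consumed = 0.408 × 700.6 = 285.8 kmol = 1ξ₁ + 2ξ₂.
Selectivity: 2ξ₁ / (1ξ₂) = 6.95 → ξ₁ = 3.475 ξ₂.
Substitute: (1·3.475 + 2) ξ₂ = 285.8 → ξ₂ = 52.21 kmol, ξ₁ = 181.4 kmol.
Outlet amounts (n = n₀ + Σ ν·ξ):
  V: 700.6 − 1(181.4) − 2(52.21) = 414.8
  Q: 0 + 2(181.4) = 362.9
  R: 0 + 1(52.21) = 52.21
  U: 0 + 2(52.21) = 104.4
Total out = 934.2 kmol; y_R = 52.21 / 934.2 = 0.05588.

0.0559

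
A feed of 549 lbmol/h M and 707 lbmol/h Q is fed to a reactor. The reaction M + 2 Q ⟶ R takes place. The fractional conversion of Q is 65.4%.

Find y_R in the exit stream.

Q reacted = 0.654 × 707 = 462.4 lbmol/h; ν_Q = −2, so ξ = 462.4/2 = 231.2 lbmol/h.
Outlet amounts (n = n₀ + ν ξ):
  M: 549 − 1(231.2) = 317.8
  Q: 707 − 2(231.2) = 244.6
  R: 0 + 1(231.2) = 231.2
Total out = 793.6 lbmol/h; y_R = 231.2 / 793.6 = 0.2913.

0.291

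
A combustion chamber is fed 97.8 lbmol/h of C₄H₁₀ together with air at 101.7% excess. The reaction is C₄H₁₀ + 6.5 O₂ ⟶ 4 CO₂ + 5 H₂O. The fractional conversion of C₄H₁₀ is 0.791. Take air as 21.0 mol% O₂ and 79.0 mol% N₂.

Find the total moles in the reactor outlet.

6320 lbmol/h

Stoichiometric O₂ = 6.5 × 97.8 = 635.7 lbmol/h; O₂ fed = 635.7 × 2.017 = 1282 lbmol/h.
N₂ fed = 1282 × 79/21 = 4824 lbmol/h.
Fuel reacted = 0.791 × 97.8 → ξ = 77.36 lbmol/h.
Outlet (n = n₀ + ν ξ):
  C₄H₁₀: 97.8 − 1(77.36) = 20.44
  O₂: 1282 − 6.5(77.36) = 779.4
  N₂: 4824 (inert)
  CO₂: 0 + 4(77.36) = 309.4
  H₂O: 0 + 5(77.36) = 386.8
Total out = 20.44 + 779.4 + 4824 + 309.4 + 386.8 = 6320 lbmol/h.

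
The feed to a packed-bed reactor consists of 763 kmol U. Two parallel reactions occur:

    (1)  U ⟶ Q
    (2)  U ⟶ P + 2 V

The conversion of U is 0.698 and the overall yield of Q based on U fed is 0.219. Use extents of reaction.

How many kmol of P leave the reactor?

365 kmol

Yield of Q: 1ξ₁ / 763 = 0.219 → ξ₁ = 167.1 kmol.
Conversion of U: 1ξ₁ + 1ξ₂ = 0.698 × 763 = 532.6 → ξ₂ = 365.5 kmol.
Outlet amounts (n = n₀ + Σ ν·ξ):
  U: 763 − 1(167.1) − 1(365.5) = 230.4
  Q: 0 + 1(167.1) = 167.1
  P: 0 + 1(365.5) = 365.5
  V: 0 + 2(365.5) = 731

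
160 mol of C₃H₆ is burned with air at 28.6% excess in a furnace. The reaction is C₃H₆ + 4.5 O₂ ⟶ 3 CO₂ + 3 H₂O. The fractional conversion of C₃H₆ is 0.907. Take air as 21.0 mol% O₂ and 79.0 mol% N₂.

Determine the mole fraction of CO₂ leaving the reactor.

Stoichiometric O₂ = 4.5 × 160 = 720 mol; O₂ fed = 720 × 1.286 = 925.9 mol.
N₂ fed = 925.9 × 79/21 = 3483 mol.
Fuel reacted = 0.907 × 160 → ξ = 145.1 mol.
Outlet (n = n₀ + ν ξ):
  C₃H₆: 160 − 1(145.1) = 14.88
  O₂: 925.9 − 4.5(145.1) = 272.9
  N₂: 3483 (inert)
  CO₂: 0 + 3(145.1) = 435.4
  H₂O: 0 + 3(145.1) = 435.4
Total out = 4642 mol; y_CO₂ = 435.4 / 4642 = 0.09379.

0.0938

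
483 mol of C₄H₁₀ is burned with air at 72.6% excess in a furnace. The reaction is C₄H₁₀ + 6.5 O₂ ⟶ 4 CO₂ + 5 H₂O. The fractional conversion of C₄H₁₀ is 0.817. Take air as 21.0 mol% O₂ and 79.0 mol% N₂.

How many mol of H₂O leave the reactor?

1970 mol

Stoichiometric O₂ = 6.5 × 483 = 3140 mol; O₂ fed = 3140 × 1.726 = 5419 mol.
N₂ fed = 5419 × 79/21 = 20380 mol.
Fuel reacted = 0.817 × 483 → ξ = 394.6 mol.
Outlet (n = n₀ + ν ξ):
  C₄H₁₀: 483 − 1(394.6) = 88.39
  O₂: 5419 − 6.5(394.6) = 2854
  N₂: 20380 (inert)
  CO₂: 0 + 4(394.6) = 1578
  H₂O: 0 + 5(394.6) = 1973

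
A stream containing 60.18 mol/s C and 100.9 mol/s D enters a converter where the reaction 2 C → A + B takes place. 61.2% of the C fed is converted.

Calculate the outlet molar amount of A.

C reacted = 0.612 × 60.18 = 36.83 mol/s; ν_C = −2, so ξ = 36.83/2 = 18.42 mol/s.
Outlet amounts (n = n₀ + ν ξ):
  C: 60.18 − 2(18.42) = 23.35
  A: 0 + 1(18.42) = 18.42
  B: 0 + 1(18.42) = 18.42
  D: 100.9 (inert)

18.4 mol/s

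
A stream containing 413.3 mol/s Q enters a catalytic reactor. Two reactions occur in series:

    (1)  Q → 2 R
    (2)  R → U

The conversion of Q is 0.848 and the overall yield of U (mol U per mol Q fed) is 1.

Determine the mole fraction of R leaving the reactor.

0.377

Conversion of Q: Q consumed = 1ξ₁ = 0.848 × 413.3 → ξ₁ = 350.5 mol/s.
Yield of U: 1ξ₂ / 413.3 = 1 → ξ₂ = 413.3 mol/s.
Outlet amounts (n = n₀ + Σ ν·ξ):
  Q: 413.3 − 1(350.5) = 62.82
  R: 0 + 2(350.5) − 1(413.3) = 287.7
  U: 0 + 1(413.3) = 413.3
Total out = 763.8 mol/s; y_R = 287.7 / 763.8 = 0.3766.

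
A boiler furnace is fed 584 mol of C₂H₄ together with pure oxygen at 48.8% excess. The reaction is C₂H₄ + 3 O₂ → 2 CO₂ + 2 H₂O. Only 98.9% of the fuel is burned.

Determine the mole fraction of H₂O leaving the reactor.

0.362

Stoichiometric O₂ = 3 × 584 = 1752 mol; O₂ fed = 1752 × 1.488 = 2607 mol.
Fuel reacted = 0.989 × 584 → ξ = 577.6 mol.
Outlet (n = n₀ + ν ξ):
  C₂H₄: 584 − 1(577.6) = 6.424
  O₂: 2607 − 3(577.6) = 874.2
  CO₂: 0 + 2(577.6) = 1155
  H₂O: 0 + 2(577.6) = 1155
Total out = 3191 mol; y_H₂O = 1155 / 3191 = 0.362.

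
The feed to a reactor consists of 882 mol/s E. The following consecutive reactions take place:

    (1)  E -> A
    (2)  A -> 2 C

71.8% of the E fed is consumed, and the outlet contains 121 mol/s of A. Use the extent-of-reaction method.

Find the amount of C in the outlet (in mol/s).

Conversion of E: E consumed = 1ξ₁ = 0.718 × 882 → ξ₁ = 633.3 mol/s.
A balance: n_A = 0 + 1ξ₁ − 1ξ₂ = 121 → ξ₂ = (1·633.3 − 121)/1 = 512.3 mol/s.
Outlet amounts (n = n₀ + Σ ν·ξ):
  E: 882 − 1(633.3) = 248.7
  A: 0 + 1(633.3) − 1(512.3) = 121
  C: 0 + 2(512.3) = 1025

1020 mol/s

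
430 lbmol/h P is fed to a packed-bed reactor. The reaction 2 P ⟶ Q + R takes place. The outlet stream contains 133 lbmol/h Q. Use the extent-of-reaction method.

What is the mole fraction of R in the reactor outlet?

For Q: n = n₀ + 1ξ → 133 = 0 + 1ξ, giving ξ = 133 lbmol/h.
Outlet amounts (n = n₀ + ν ξ):
  P: 430 − 2(133) = 164
  Q: 0 + 1(133) = 133
  R: 0 + 1(133) = 133
Total out = 430 lbmol/h; y_R = 133 / 430 = 0.3093.

0.309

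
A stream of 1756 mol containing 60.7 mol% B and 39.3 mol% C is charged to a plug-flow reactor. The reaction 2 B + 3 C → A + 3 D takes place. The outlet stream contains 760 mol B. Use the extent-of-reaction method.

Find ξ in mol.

For B: n = n₀ − 2ξ → 760 = 1066 − 2ξ, giving ξ = 152.9 mol.
Outlet amounts (n = n₀ + ν ξ):
  B: 1066 − 2(152.9) = 760
  C: 690.1 − 3(152.9) = 231.3
  A: 0 + 1(152.9) = 152.9
  D: 0 + 3(152.9) = 458.8

ξ = 153 mol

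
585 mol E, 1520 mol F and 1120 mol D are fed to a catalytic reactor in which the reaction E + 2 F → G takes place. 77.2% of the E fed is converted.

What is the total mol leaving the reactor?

E reacted = 0.772 × 585 = 451.6 mol; ν_E = −1, so ξ = 451.6/1 = 451.6 mol.
Outlet amounts (n = n₀ + ν ξ):
  E: 585 − 1(451.6) = 133.4
  F: 1520 − 2(451.6) = 616.8
  G: 0 + 1(451.6) = 451.6
  D: 1120 (inert)
Total out = 133.4 + 616.8 + 451.6 + 1120 = 2322 mol.

2320 mol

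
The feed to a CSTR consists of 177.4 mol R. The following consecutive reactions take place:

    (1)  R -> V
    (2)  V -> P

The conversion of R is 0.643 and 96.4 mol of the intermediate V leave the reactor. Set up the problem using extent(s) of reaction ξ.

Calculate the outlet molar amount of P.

Conversion of R: R consumed = 1ξ₁ = 0.643 × 177.4 → ξ₁ = 114.1 mol.
V balance: n_V = 0 + 1ξ₁ − 1ξ₂ = 96.4 → ξ₂ = (1·114.1 − 96.4)/1 = 17.67 mol.
Outlet amounts (n = n₀ + Σ ν·ξ):
  R: 177.4 − 1(114.1) = 63.33
  V: 0 + 1(114.1) − 1(17.67) = 96.4
  P: 0 + 1(17.67) = 17.67

17.7 mol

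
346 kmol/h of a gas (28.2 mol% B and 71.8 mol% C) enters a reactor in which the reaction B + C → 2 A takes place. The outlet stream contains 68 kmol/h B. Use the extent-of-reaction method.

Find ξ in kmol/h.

For B: n = n₀ − 1ξ → 68 = 97.57 − 1ξ, giving ξ = 29.57 kmol/h.
Outlet amounts (n = n₀ + ν ξ):
  B: 97.57 − 1(29.57) = 68
  C: 248.4 − 1(29.57) = 218.9
  A: 0 + 2(29.57) = 59.14

ξ = 29.6 kmol/h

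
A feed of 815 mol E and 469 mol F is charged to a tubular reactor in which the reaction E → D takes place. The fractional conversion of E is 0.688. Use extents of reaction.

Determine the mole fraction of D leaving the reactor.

E reacted = 0.688 × 815 = 560.7 mol; ν_E = −1, so ξ = 560.7/1 = 560.7 mol.
Outlet amounts (n = n₀ + ν ξ):
  E: 815 − 1(560.7) = 254.3
  D: 0 + 1(560.7) = 560.7
  F: 469 (inert)
Total out = 1284 mol; y_D = 560.7 / 1284 = 0.4367.

0.437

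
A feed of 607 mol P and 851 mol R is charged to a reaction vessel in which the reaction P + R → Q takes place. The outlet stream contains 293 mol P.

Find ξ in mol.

ξ = 314 mol

For P: n = n₀ − 1ξ → 293 = 607 − 1ξ, giving ξ = 314 mol.
Outlet amounts (n = n₀ + ν ξ):
  P: 607 − 1(314) = 293
  R: 851 − 1(314) = 537
  Q: 0 + 1(314) = 314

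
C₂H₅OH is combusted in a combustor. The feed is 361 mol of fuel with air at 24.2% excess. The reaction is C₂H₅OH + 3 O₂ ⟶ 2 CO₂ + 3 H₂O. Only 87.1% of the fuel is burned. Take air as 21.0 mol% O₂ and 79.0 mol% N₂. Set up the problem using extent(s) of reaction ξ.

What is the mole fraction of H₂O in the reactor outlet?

Stoichiometric O₂ = 3 × 361 = 1083 mol; O₂ fed = 1083 × 1.242 = 1345 mol.
N₂ fed = 1345 × 79/21 = 5060 mol.
Fuel reacted = 0.871 × 361 → ξ = 314.4 mol.
Outlet (n = n₀ + ν ξ):
  C₂H₅OH: 361 − 1(314.4) = 46.57
  O₂: 1345 − 3(314.4) = 401.8
  N₂: 5060 (inert)
  CO₂: 0 + 2(314.4) = 628.9
  H₂O: 0 + 3(314.4) = 943.3
Total out = 7081 mol; y_H₂O = 943.3 / 7081 = 0.1332.

0.133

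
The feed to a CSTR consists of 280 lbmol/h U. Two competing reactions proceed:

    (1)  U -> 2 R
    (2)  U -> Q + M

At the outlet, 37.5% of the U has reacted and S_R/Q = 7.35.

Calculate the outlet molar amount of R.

Conversion of U: U consumed = 0.375 × 280 = 105 lbmol/h = 1ξ₁ + 1ξ₂.
Selectivity: 2ξ₁ / (1ξ₂) = 7.35 → ξ₁ = 3.675 ξ₂.
Substitute: (1·3.675 + 1) ξ₂ = 105 → ξ₂ = 22.46 lbmol/h, ξ₁ = 82.54 lbmol/h.
Outlet amounts (n = n₀ + Σ ν·ξ):
  U: 280 − 1(82.54) − 1(22.46) = 175
  R: 0 + 2(82.54) = 165.1
  Q: 0 + 1(22.46) = 22.46
  M: 0 + 1(22.46) = 22.46

165 lbmol/h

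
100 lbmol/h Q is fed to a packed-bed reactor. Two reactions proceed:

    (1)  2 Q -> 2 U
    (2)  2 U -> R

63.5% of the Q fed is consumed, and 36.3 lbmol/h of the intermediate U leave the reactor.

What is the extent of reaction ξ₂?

ξ₂ = 13.6 lbmol/h

Conversion of Q: Q consumed = 2ξ₁ = 0.635 × 100 → ξ₁ = 31.75 lbmol/h.
U balance: n_U = 0 + 2ξ₁ − 2ξ₂ = 36.3 → ξ₂ = (2·31.75 − 36.3)/2 = 13.6 lbmol/h.
Outlet amounts (n = n₀ + Σ ν·ξ):
  Q: 100 − 2(31.75) = 36.5
  U: 0 + 2(31.75) − 2(13.6) = 36.3
  R: 0 + 1(13.6) = 13.6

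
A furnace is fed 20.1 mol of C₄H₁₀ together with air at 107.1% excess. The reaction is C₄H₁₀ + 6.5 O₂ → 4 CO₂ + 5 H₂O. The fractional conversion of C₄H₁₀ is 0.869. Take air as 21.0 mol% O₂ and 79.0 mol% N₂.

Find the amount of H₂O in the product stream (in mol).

87.3 mol

Stoichiometric O₂ = 6.5 × 20.1 = 130.7 mol; O₂ fed = 130.7 × 2.071 = 270.6 mol.
N₂ fed = 270.6 × 79/21 = 1018 mol.
Fuel reacted = 0.869 × 20.1 → ξ = 17.47 mol.
Outlet (n = n₀ + ν ξ):
  C₄H₁₀: 20.1 − 1(17.47) = 2.633
  O₂: 270.6 − 6.5(17.47) = 157
  N₂: 1018 (inert)
  CO₂: 0 + 4(17.47) = 69.87
  H₂O: 0 + 5(17.47) = 87.33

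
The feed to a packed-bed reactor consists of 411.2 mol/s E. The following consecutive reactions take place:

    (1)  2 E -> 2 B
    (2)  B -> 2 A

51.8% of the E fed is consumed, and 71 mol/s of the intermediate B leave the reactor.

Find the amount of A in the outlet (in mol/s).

Conversion of E: E consumed = 2ξ₁ = 0.518 × 411.2 → ξ₁ = 106.5 mol/s.
B balance: n_B = 0 + 2ξ₁ − 1ξ₂ = 71 → ξ₂ = (2·106.5 − 71)/1 = 142 mol/s.
Outlet amounts (n = n₀ + Σ ν·ξ):
  E: 411.2 − 2(106.5) = 198.2
  B: 0 + 2(106.5) − 1(142) = 71
  A: 0 + 2(142) = 284

284 mol/s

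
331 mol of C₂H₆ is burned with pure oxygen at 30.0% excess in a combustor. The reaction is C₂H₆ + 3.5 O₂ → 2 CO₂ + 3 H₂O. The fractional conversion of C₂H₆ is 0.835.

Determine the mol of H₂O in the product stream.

Stoichiometric O₂ = 3.5 × 331 = 1158 mol; O₂ fed = 1158 × 1.300 = 1506 mol.
Fuel reacted = 0.835 × 331 → ξ = 276.4 mol.
Outlet (n = n₀ + ν ξ):
  C₂H₆: 331 − 1(276.4) = 54.62
  O₂: 1506 − 3.5(276.4) = 538.7
  CO₂: 0 + 2(276.4) = 552.8
  H₂O: 0 + 3(276.4) = 829.2

829 mol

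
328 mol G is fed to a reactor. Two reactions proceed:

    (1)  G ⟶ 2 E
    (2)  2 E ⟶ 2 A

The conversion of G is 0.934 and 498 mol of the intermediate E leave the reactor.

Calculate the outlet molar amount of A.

Conversion of G: G consumed = 1ξ₁ = 0.934 × 328 → ξ₁ = 306.4 mol.
E balance: n_E = 0 + 2ξ₁ − 2ξ₂ = 498 → ξ₂ = (2·306.4 − 498)/2 = 57.35 mol.
Outlet amounts (n = n₀ + Σ ν·ξ):
  G: 328 − 1(306.4) = 21.65
  E: 0 + 2(306.4) − 2(57.35) = 498
  A: 0 + 2(57.35) = 114.7

115 mol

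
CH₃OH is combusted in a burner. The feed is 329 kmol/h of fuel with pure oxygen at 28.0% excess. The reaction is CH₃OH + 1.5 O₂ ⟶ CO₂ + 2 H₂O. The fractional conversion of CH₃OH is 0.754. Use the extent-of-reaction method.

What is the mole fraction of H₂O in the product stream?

0.457

Stoichiometric O₂ = 1.5 × 329 = 493.5 kmol/h; O₂ fed = 493.5 × 1.280 = 631.7 kmol/h.
Fuel reacted = 0.754 × 329 → ξ = 248.1 kmol/h.
Outlet (n = n₀ + ν ξ):
  CH₃OH: 329 − 1(248.1) = 80.93
  O₂: 631.7 − 1.5(248.1) = 259.6
  CO₂: 0 + 1(248.1) = 248.1
  H₂O: 0 + 2(248.1) = 496.1
Total out = 1085 kmol/h; y_H₂O = 496.1 / 1085 = 0.4574.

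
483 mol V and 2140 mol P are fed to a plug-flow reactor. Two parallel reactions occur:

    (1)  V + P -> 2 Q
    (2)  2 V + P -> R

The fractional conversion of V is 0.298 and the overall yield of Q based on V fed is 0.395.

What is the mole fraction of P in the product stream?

0.785

Yield of Q: 2ξ₁ / 483 = 0.395 → ξ₁ = 95.39 mol.
Conversion of V: 1ξ₁ + 2ξ₂ = 0.298 × 483 = 143.9 → ξ₂ = 24.27 mol.
Outlet amounts (n = n₀ + Σ ν·ξ):
  V: 483 − 1(95.39) − 2(24.27) = 339.1
  P: 2140 − 1(95.39) − 1(24.27) = 2020
  Q: 0 + 2(95.39) = 190.8
  R: 0 + 1(24.27) = 24.27
Total out = 2574 mol; y_P = 2020 / 2574 = 0.7848.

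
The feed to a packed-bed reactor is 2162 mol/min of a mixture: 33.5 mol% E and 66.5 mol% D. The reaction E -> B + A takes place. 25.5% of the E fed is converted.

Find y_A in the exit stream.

E reacted = 0.255 × 724.3 = 184.7 mol/min; ν_E = −1, so ξ = 184.7/1 = 184.7 mol/min.
Outlet amounts (n = n₀ + ν ξ):
  E: 724.3 − 1(184.7) = 539.6
  B: 0 + 1(184.7) = 184.7
  A: 0 + 1(184.7) = 184.7
  D: 1438 (inert)
Total out = 2347 mol/min; y_A = 184.7 / 2347 = 0.0787.

0.0787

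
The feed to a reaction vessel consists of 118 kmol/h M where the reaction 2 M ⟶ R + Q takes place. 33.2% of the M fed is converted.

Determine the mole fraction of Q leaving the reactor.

0.166

M reacted = 0.332 × 118 = 39.18 kmol/h; ν_M = −2, so ξ = 39.18/2 = 19.59 kmol/h.
Outlet amounts (n = n₀ + ν ξ):
  M: 118 − 2(19.59) = 78.82
  R: 0 + 1(19.59) = 19.59
  Q: 0 + 1(19.59) = 19.59
Total out = 118 kmol/h; y_Q = 19.59 / 118 = 0.166.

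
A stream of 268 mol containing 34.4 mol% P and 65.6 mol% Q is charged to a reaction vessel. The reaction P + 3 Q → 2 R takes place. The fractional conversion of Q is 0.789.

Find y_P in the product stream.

Q reacted = 0.789 × 175.8 = 138.7 mol; ν_Q = −3, so ξ = 138.7/3 = 46.24 mol.
Outlet amounts (n = n₀ + ν ξ):
  P: 92.19 − 1(46.24) = 45.95
  Q: 175.8 − 3(46.24) = 37.1
  R: 0 + 2(46.24) = 92.48
Total out = 175.5 mol; y_P = 45.95 / 175.5 = 0.2618.

0.262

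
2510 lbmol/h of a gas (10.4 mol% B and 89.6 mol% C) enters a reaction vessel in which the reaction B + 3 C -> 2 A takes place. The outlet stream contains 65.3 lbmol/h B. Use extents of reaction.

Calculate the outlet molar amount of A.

For B: n = n₀ − 1ξ → 65.3 = 261 − 1ξ, giving ξ = 195.7 lbmol/h.
Outlet amounts (n = n₀ + ν ξ):
  B: 261 − 1(195.7) = 65.3
  C: 2249 − 3(195.7) = 1662
  A: 0 + 2(195.7) = 391.5

391 lbmol/h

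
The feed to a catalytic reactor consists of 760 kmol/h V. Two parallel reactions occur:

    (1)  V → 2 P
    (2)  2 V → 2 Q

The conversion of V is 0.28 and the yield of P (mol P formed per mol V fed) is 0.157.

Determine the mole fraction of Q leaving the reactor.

0.187

Yield of P: 2ξ₁ / 760 = 0.157 → ξ₁ = 59.66 kmol/h.
Conversion of V: 1ξ₁ + 2ξ₂ = 0.28 × 760 = 212.8 → ξ₂ = 76.57 kmol/h.
Outlet amounts (n = n₀ + Σ ν·ξ):
  V: 760 − 1(59.66) − 2(76.57) = 547.2
  P: 0 + 2(59.66) = 119.3
  Q: 0 + 2(76.57) = 153.1
Total out = 819.7 kmol/h; y_Q = 153.1 / 819.7 = 0.1868.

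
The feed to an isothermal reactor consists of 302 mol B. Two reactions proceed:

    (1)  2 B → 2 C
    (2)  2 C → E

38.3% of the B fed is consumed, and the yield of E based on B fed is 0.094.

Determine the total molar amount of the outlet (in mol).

274 mol

Conversion of B: B consumed = 2ξ₁ = 0.383 × 302 → ξ₁ = 57.83 mol.
Yield of E: 1ξ₂ / 302 = 0.094 → ξ₂ = 28.39 mol.
Outlet amounts (n = n₀ + Σ ν·ξ):
  B: 302 − 2(57.83) = 186.3
  C: 0 + 2(57.83) − 2(28.39) = 58.89
  E: 0 + 1(28.39) = 28.39
Total out = 186.3 + 58.89 + 28.39 = 273.6 mol.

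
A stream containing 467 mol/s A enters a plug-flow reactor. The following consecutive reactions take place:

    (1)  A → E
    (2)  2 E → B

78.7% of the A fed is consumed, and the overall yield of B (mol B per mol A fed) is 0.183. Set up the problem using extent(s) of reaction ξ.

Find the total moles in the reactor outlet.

Conversion of A: A consumed = 1ξ₁ = 0.787 × 467 → ξ₁ = 367.5 mol/s.
Yield of B: 1ξ₂ / 467 = 0.183 → ξ₂ = 85.46 mol/s.
Outlet amounts (n = n₀ + Σ ν·ξ):
  A: 467 − 1(367.5) = 99.47
  E: 0 + 1(367.5) − 2(85.46) = 196.6
  B: 0 + 1(85.46) = 85.46
Total out = 99.47 + 196.6 + 85.46 = 381.5 mol/s.

382 mol/s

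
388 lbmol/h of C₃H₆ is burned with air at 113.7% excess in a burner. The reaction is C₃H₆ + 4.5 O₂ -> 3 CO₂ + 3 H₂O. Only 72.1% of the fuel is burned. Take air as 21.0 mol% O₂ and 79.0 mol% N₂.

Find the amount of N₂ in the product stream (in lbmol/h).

Stoichiometric O₂ = 4.5 × 388 = 1746 lbmol/h; O₂ fed = 1746 × 2.137 = 3731 lbmol/h.
N₂ fed = 3731 × 79/21 = 14040 lbmol/h.
Fuel reacted = 0.721 × 388 → ξ = 279.7 lbmol/h.
Outlet (n = n₀ + ν ξ):
  C₃H₆: 388 − 1(279.7) = 108.3
  O₂: 3731 − 4.5(279.7) = 2472
  N₂: 14040 (inert)
  CO₂: 0 + 3(279.7) = 839.2
  H₂O: 0 + 3(279.7) = 839.2

14000 lbmol/h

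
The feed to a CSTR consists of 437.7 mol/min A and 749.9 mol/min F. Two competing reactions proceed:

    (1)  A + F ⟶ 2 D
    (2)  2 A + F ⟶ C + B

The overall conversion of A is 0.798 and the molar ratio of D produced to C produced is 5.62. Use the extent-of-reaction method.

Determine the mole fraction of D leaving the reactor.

Conversion of A: A consumed = 0.798 × 437.7 = 349.3 mol/min = 1ξ₁ + 2ξ₂.
Selectivity: 2ξ₁ / (1ξ₂) = 5.62 → ξ₁ = 2.81 ξ₂.
Substitute: (1·2.81 + 2) ξ₂ = 349.3 → ξ₂ = 72.62 mol/min, ξ₁ = 204.1 mol/min.
Outlet amounts (n = n₀ + Σ ν·ξ):
  A: 437.7 − 1(204.1) − 2(72.62) = 88.42
  F: 749.9 − 1(204.1) − 1(72.62) = 473.2
  D: 0 + 2(204.1) = 408.1
  C: 0 + 1(72.62) = 72.62
  B: 0 + 1(72.62) = 72.62
Total out = 1115 mol/min; y_D = 408.1 / 1115 = 0.366.

0.366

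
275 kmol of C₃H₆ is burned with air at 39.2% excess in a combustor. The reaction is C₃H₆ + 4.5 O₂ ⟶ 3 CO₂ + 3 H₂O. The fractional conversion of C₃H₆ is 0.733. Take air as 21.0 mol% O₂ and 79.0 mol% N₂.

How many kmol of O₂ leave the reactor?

Stoichiometric O₂ = 4.5 × 275 = 1238 kmol; O₂ fed = 1238 × 1.392 = 1723 kmol.
N₂ fed = 1723 × 79/21 = 6480 kmol.
Fuel reacted = 0.733 × 275 → ξ = 201.6 kmol.
Outlet (n = n₀ + ν ξ):
  C₃H₆: 275 − 1(201.6) = 73.43
  O₂: 1723 − 4.5(201.6) = 815.5
  N₂: 6480 (inert)
  CO₂: 0 + 3(201.6) = 604.7
  H₂O: 0 + 3(201.6) = 604.7

816 kmol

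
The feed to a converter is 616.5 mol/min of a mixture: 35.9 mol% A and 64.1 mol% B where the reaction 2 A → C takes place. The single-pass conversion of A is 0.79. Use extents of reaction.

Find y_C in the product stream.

0.165

A reacted = 0.79 × 221.3 = 174.8 mol/min; ν_A = −2, so ξ = 174.8/2 = 87.42 mol/min.
Outlet amounts (n = n₀ + ν ξ):
  A: 221.3 − 2(87.42) = 46.48
  C: 0 + 1(87.42) = 87.42
  B: 395.2 (inert)
Total out = 529.1 mol/min; y_C = 87.42 / 529.1 = 0.1652.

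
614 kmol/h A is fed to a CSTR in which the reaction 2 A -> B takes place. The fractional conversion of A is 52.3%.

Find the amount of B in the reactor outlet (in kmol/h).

A reacted = 0.523 × 614 = 321.1 kmol/h; ν_A = −2, so ξ = 321.1/2 = 160.6 kmol/h.
Outlet amounts (n = n₀ + ν ξ):
  A: 614 − 2(160.6) = 292.9
  B: 0 + 1(160.6) = 160.6

161 kmol/h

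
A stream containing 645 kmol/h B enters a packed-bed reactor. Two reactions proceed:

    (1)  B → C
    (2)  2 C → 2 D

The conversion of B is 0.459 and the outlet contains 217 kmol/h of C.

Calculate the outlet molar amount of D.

Conversion of B: B consumed = 1ξ₁ = 0.459 × 645 → ξ₁ = 296.1 kmol/h.
C balance: n_C = 0 + 1ξ₁ − 2ξ₂ = 217 → ξ₂ = (1·296.1 − 217)/2 = 39.53 kmol/h.
Outlet amounts (n = n₀ + Σ ν·ξ):
  B: 645 − 1(296.1) = 348.9
  C: 0 + 1(296.1) − 2(39.53) = 217
  D: 0 + 2(39.53) = 79.06

79.1 kmol/h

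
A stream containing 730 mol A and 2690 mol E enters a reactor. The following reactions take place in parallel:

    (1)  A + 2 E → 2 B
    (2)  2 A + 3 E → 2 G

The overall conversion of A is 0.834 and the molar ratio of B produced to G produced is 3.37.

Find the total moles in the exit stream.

2700 mol

Conversion of A: A consumed = 0.834 × 730 = 608.8 mol = 1ξ₁ + 2ξ₂.
Selectivity: 2ξ₁ / (2ξ₂) = 3.37 → ξ₁ = 3.37 ξ₂.
Substitute: (1·3.37 + 2) ξ₂ = 608.8 → ξ₂ = 113.4 mol, ξ₁ = 382.1 mol.
Outlet amounts (n = n₀ + Σ ν·ξ):
  A: 730 − 1(382.1) − 2(113.4) = 121.2
  E: 2690 − 2(382.1) − 3(113.4) = 1586
  B: 0 + 2(382.1) = 764.1
  G: 0 + 2(113.4) = 226.7
Total out = 121.2 + 1586 + 764.1 + 226.7 = 2698 mol.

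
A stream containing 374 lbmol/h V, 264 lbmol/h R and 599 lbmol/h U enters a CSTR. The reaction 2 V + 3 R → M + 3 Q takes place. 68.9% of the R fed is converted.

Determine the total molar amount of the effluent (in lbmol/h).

1180 lbmol/h

R reacted = 0.689 × 264 = 181.9 lbmol/h; ν_R = −3, so ξ = 181.9/3 = 60.63 lbmol/h.
Outlet amounts (n = n₀ + ν ξ):
  V: 374 − 2(60.63) = 252.7
  R: 264 − 3(60.63) = 82.1
  M: 0 + 1(60.63) = 60.63
  Q: 0 + 3(60.63) = 181.9
  U: 599 (inert)
Total out = 252.7 + 82.1 + 60.63 + 181.9 + 599 = 1176 lbmol/h.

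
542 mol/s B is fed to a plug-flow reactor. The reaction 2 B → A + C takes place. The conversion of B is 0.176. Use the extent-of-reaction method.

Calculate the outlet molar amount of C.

47.7 mol/s

B reacted = 0.176 × 542 = 95.39 mol/s; ν_B = −2, so ξ = 95.39/2 = 47.7 mol/s.
Outlet amounts (n = n₀ + ν ξ):
  B: 542 − 2(47.7) = 446.6
  A: 0 + 1(47.7) = 47.7
  C: 0 + 1(47.7) = 47.7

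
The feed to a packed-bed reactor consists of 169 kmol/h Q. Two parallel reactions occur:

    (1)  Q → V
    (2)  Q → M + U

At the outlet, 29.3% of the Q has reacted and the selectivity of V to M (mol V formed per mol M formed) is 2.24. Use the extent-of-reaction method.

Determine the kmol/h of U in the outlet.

Conversion of Q: Q consumed = 0.293 × 169 = 49.52 kmol/h = 1ξ₁ + 1ξ₂.
Selectivity: 1ξ₁ / (1ξ₂) = 2.24 → ξ₁ = 2.24 ξ₂.
Substitute: (1·2.24 + 1) ξ₂ = 49.52 → ξ₂ = 15.28 kmol/h, ξ₁ = 34.23 kmol/h.
Outlet amounts (n = n₀ + Σ ν·ξ):
  Q: 169 − 1(34.23) − 1(15.28) = 119.5
  V: 0 + 1(34.23) = 34.23
  M: 0 + 1(15.28) = 15.28
  U: 0 + 1(15.28) = 15.28

15.3 kmol/h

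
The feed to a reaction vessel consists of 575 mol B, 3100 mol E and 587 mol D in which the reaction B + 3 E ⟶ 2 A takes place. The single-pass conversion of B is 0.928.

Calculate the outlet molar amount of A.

1070 mol

B reacted = 0.928 × 575 = 533.6 mol; ν_B = −1, so ξ = 533.6/1 = 533.6 mol.
Outlet amounts (n = n₀ + ν ξ):
  B: 575 − 1(533.6) = 41.4
  E: 3100 − 3(533.6) = 1499
  A: 0 + 2(533.6) = 1067
  D: 587 (inert)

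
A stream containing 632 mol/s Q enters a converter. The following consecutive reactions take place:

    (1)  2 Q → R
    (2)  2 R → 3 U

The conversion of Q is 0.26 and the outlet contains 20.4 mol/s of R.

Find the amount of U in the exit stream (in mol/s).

92.6 mol/s

Conversion of Q: Q consumed = 2ξ₁ = 0.26 × 632 → ξ₁ = 82.16 mol/s.
R balance: n_R = 0 + 1ξ₁ − 2ξ₂ = 20.4 → ξ₂ = (1·82.16 − 20.4)/2 = 30.88 mol/s.
Outlet amounts (n = n₀ + Σ ν·ξ):
  Q: 632 − 2(82.16) = 467.7
  R: 0 + 1(82.16) − 2(30.88) = 20.4
  U: 0 + 3(30.88) = 92.64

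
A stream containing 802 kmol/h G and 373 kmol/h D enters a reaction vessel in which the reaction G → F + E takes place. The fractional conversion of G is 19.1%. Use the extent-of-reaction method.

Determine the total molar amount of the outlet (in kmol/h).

G reacted = 0.191 × 802 = 153.2 kmol/h; ν_G = −1, so ξ = 153.2/1 = 153.2 kmol/h.
Outlet amounts (n = n₀ + ν ξ):
  G: 802 − 1(153.2) = 648.8
  F: 0 + 1(153.2) = 153.2
  E: 0 + 1(153.2) = 153.2
  D: 373 (inert)
Total out = 648.8 + 153.2 + 153.2 + 373 = 1328 kmol/h.

1330 kmol/h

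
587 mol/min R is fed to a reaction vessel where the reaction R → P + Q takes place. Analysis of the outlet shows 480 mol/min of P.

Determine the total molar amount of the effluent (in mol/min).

1070 mol/min

For P: n = n₀ + 1ξ → 480 = 0 + 1ξ, giving ξ = 480 mol/min.
Outlet amounts (n = n₀ + ν ξ):
  R: 587 − 1(480) = 107
  P: 0 + 1(480) = 480
  Q: 0 + 1(480) = 480
Total out = 107 + 480 + 480 = 1067 mol/min.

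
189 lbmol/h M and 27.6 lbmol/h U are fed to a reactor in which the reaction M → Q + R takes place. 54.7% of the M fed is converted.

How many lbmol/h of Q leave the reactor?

103 lbmol/h

M reacted = 0.547 × 189 = 103.4 lbmol/h; ν_M = −1, so ξ = 103.4/1 = 103.4 lbmol/h.
Outlet amounts (n = n₀ + ν ξ):
  M: 189 − 1(103.4) = 85.62
  Q: 0 + 1(103.4) = 103.4
  R: 0 + 1(103.4) = 103.4
  U: 27.6 (inert)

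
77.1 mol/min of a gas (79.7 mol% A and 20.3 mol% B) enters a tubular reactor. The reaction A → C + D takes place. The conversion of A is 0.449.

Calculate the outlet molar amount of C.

27.6 mol/min

A reacted = 0.449 × 61.45 = 27.59 mol/min; ν_A = −1, so ξ = 27.59/1 = 27.59 mol/min.
Outlet amounts (n = n₀ + ν ξ):
  A: 61.45 − 1(27.59) = 33.86
  C: 0 + 1(27.59) = 27.59
  D: 0 + 1(27.59) = 27.59
  B: 15.65 (inert)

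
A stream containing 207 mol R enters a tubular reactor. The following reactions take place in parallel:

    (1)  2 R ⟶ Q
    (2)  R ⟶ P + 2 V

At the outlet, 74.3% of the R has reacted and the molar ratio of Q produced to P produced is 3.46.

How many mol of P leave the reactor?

19.4 mol

Conversion of R: R consumed = 0.743 × 207 = 153.8 mol = 2ξ₁ + 1ξ₂.
Selectivity: 1ξ₁ / (1ξ₂) = 3.46 → ξ₁ = 3.46 ξ₂.
Substitute: (2·3.46 + 1) ξ₂ = 153.8 → ξ₂ = 19.42 mol, ξ₁ = 67.19 mol.
Outlet amounts (n = n₀ + Σ ν·ξ):
  R: 207 − 2(67.19) − 1(19.42) = 53.2
  Q: 0 + 1(67.19) = 67.19
  P: 0 + 1(19.42) = 19.42
  V: 0 + 2(19.42) = 38.84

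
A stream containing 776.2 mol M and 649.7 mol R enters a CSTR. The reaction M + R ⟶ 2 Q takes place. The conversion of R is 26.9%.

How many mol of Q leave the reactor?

350 mol

R reacted = 0.269 × 649.7 = 174.8 mol; ν_R = −1, so ξ = 174.8/1 = 174.8 mol.
Outlet amounts (n = n₀ + ν ξ):
  M: 776.2 − 1(174.8) = 601.4
  R: 649.7 − 1(174.8) = 474.9
  Q: 0 + 2(174.8) = 349.5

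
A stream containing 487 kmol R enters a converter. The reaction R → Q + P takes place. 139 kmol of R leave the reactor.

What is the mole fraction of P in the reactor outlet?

0.417

For R: n = n₀ − 1ξ → 139 = 487 − 1ξ, giving ξ = 348 kmol.
Outlet amounts (n = n₀ + ν ξ):
  R: 487 − 1(348) = 139
  Q: 0 + 1(348) = 348
  P: 0 + 1(348) = 348
Total out = 835 kmol; y_P = 348 / 835 = 0.4168.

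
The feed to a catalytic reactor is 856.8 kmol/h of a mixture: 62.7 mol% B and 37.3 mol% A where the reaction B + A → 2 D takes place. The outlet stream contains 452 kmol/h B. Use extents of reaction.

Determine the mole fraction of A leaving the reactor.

For B: n = n₀ − 1ξ → 452 = 537.2 − 1ξ, giving ξ = 85.21 kmol/h.
Outlet amounts (n = n₀ + ν ξ):
  B: 537.2 − 1(85.21) = 452
  A: 319.6 − 1(85.21) = 234.4
  D: 0 + 2(85.21) = 170.4
Total out = 856.8 kmol/h; y_A = 234.4 / 856.8 = 0.2735.

0.274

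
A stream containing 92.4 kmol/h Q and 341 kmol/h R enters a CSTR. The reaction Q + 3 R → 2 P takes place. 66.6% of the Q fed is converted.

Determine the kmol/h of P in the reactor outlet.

Q reacted = 0.666 × 92.4 = 61.54 kmol/h; ν_Q = −1, so ξ = 61.54/1 = 61.54 kmol/h.
Outlet amounts (n = n₀ + ν ξ):
  Q: 92.4 − 1(61.54) = 30.86
  R: 341 − 3(61.54) = 156.4
  P: 0 + 2(61.54) = 123.1

123 kmol/h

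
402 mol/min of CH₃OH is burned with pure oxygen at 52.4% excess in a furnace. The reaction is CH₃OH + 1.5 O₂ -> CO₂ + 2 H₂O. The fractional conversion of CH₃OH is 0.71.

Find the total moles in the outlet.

Stoichiometric O₂ = 1.5 × 402 = 603 mol/min; O₂ fed = 603 × 1.524 = 919 mol/min.
Fuel reacted = 0.71 × 402 → ξ = 285.4 mol/min.
Outlet (n = n₀ + ν ξ):
  CH₃OH: 402 − 1(285.4) = 116.6
  O₂: 919 − 1.5(285.4) = 490.8
  CO₂: 0 + 1(285.4) = 285.4
  H₂O: 0 + 2(285.4) = 570.8
Total out = 116.6 + 490.8 + 285.4 + 570.8 = 1464 mol/min.

1460 mol/min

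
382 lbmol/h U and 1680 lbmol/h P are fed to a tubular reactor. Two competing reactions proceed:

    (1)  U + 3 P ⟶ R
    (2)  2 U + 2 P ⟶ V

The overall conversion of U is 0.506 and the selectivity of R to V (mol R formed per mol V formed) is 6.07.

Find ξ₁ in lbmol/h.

ξ₁ = 145 lbmol/h

Conversion of U: U consumed = 0.506 × 382 = 193.3 lbmol/h = 1ξ₁ + 2ξ₂.
Selectivity: 1ξ₁ / (1ξ₂) = 6.07 → ξ₁ = 6.07 ξ₂.
Substitute: (1·6.07 + 2) ξ₂ = 193.3 → ξ₂ = 23.95 lbmol/h, ξ₁ = 145.4 lbmol/h.
Outlet amounts (n = n₀ + Σ ν·ξ):
  U: 382 − 1(145.4) − 2(23.95) = 188.7
  P: 1680 − 3(145.4) − 2(23.95) = 1196
  R: 0 + 1(145.4) = 145.4
  V: 0 + 1(23.95) = 23.95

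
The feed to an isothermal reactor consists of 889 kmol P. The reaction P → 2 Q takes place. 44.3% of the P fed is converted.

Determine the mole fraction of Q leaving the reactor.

0.614

P reacted = 0.443 × 889 = 393.8 kmol; ν_P = −1, so ξ = 393.8/1 = 393.8 kmol.
Outlet amounts (n = n₀ + ν ξ):
  P: 889 − 1(393.8) = 495.2
  Q: 0 + 2(393.8) = 787.7
Total out = 1283 kmol; y_Q = 787.7 / 1283 = 0.614.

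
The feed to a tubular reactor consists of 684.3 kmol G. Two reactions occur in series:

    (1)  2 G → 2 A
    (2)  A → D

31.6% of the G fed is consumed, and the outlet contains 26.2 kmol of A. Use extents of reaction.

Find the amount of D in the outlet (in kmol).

190 kmol

Conversion of G: G consumed = 2ξ₁ = 0.316 × 684.3 → ξ₁ = 108.1 kmol.
A balance: n_A = 0 + 2ξ₁ − 1ξ₂ = 26.2 → ξ₂ = (2·108.1 − 26.2)/1 = 190 kmol.
Outlet amounts (n = n₀ + Σ ν·ξ):
  G: 684.3 − 2(108.1) = 468.1
  A: 0 + 2(108.1) − 1(190) = 26.2
  D: 0 + 1(190) = 190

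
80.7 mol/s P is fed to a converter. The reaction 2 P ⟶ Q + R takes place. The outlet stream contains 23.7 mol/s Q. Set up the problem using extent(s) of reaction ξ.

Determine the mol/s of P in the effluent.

For Q: n = n₀ + 1ξ → 23.7 = 0 + 1ξ, giving ξ = 23.7 mol/s.
Outlet amounts (n = n₀ + ν ξ):
  P: 80.7 − 2(23.7) = 33.3
  Q: 0 + 1(23.7) = 23.7
  R: 0 + 1(23.7) = 23.7

33.3 mol/s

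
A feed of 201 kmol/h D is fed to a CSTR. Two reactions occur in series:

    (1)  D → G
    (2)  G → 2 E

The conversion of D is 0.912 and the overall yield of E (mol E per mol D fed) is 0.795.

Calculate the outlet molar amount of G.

Conversion of D: D consumed = 1ξ₁ = 0.912 × 201 → ξ₁ = 183.3 kmol/h.
Yield of E: 2ξ₂ / 201 = 0.795 → ξ₂ = 79.9 kmol/h.
Outlet amounts (n = n₀ + Σ ν·ξ):
  D: 201 − 1(183.3) = 17.69
  G: 0 + 1(183.3) − 1(79.9) = 103.4
  E: 0 + 2(79.9) = 159.8

103 kmol/h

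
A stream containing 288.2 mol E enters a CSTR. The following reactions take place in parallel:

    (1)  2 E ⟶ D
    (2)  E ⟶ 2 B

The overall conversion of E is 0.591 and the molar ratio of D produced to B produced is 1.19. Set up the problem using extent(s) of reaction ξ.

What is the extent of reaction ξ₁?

ξ₁ = 70.4 mol

Conversion of E: E consumed = 0.591 × 288.2 = 170.3 mol = 2ξ₁ + 1ξ₂.
Selectivity: 1ξ₁ / (2ξ₂) = 1.19 → ξ₁ = 2.38 ξ₂.
Substitute: (2·2.38 + 1) ξ₂ = 170.3 → ξ₂ = 29.57 mol, ξ₁ = 70.38 mol.
Outlet amounts (n = n₀ + Σ ν·ξ):
  E: 288.2 − 2(70.38) − 1(29.57) = 117.9
  D: 0 + 1(70.38) = 70.38
  B: 0 + 2(29.57) = 59.14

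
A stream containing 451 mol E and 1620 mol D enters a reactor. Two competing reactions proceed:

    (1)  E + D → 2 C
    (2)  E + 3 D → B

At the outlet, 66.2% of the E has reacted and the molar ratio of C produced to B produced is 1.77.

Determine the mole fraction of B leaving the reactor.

0.0993

Conversion of E: E consumed = 0.662 × 451 = 298.6 mol = 1ξ₁ + 1ξ₂.
Selectivity: 2ξ₁ / (1ξ₂) = 1.77 → ξ₁ = 0.885 ξ₂.
Substitute: (1·0.885 + 1) ξ₂ = 298.6 → ξ₂ = 158.4 mol, ξ₁ = 140.2 mol.
Outlet amounts (n = n₀ + Σ ν·ξ):
  E: 451 − 1(140.2) − 1(158.4) = 152.4
  D: 1620 − 1(140.2) − 3(158.4) = 1005
  C: 0 + 2(140.2) = 280.3
  B: 0 + 1(158.4) = 158.4
Total out = 1596 mol; y_B = 158.4 / 1596 = 0.09925.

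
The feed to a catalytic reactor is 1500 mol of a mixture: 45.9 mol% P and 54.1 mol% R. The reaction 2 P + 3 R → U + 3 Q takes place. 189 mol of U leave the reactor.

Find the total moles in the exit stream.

For U: n = n₀ + 1ξ → 189 = 0 + 1ξ, giving ξ = 189 mol.
Outlet amounts (n = n₀ + ν ξ):
  P: 688.5 − 2(189) = 310.5
  R: 811.5 − 3(189) = 244.5
  U: 0 + 1(189) = 189
  Q: 0 + 3(189) = 567
Total out = 310.5 + 244.5 + 189 + 567 = 1311 mol.

1310 mol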